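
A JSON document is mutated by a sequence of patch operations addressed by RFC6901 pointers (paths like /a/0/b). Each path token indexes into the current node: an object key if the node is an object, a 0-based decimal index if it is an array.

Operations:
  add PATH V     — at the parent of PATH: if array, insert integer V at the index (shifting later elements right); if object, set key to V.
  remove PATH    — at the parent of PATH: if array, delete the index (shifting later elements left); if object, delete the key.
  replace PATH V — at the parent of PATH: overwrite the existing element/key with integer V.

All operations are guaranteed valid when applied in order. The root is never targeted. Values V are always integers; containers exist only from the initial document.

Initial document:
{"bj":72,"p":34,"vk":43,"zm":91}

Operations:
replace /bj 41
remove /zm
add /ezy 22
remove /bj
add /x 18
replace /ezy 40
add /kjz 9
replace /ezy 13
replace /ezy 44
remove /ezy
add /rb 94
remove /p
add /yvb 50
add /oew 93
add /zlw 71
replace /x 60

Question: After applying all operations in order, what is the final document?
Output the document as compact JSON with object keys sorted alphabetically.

Answer: {"kjz":9,"oew":93,"rb":94,"vk":43,"x":60,"yvb":50,"zlw":71}

Derivation:
After op 1 (replace /bj 41): {"bj":41,"p":34,"vk":43,"zm":91}
After op 2 (remove /zm): {"bj":41,"p":34,"vk":43}
After op 3 (add /ezy 22): {"bj":41,"ezy":22,"p":34,"vk":43}
After op 4 (remove /bj): {"ezy":22,"p":34,"vk":43}
After op 5 (add /x 18): {"ezy":22,"p":34,"vk":43,"x":18}
After op 6 (replace /ezy 40): {"ezy":40,"p":34,"vk":43,"x":18}
After op 7 (add /kjz 9): {"ezy":40,"kjz":9,"p":34,"vk":43,"x":18}
After op 8 (replace /ezy 13): {"ezy":13,"kjz":9,"p":34,"vk":43,"x":18}
After op 9 (replace /ezy 44): {"ezy":44,"kjz":9,"p":34,"vk":43,"x":18}
After op 10 (remove /ezy): {"kjz":9,"p":34,"vk":43,"x":18}
After op 11 (add /rb 94): {"kjz":9,"p":34,"rb":94,"vk":43,"x":18}
After op 12 (remove /p): {"kjz":9,"rb":94,"vk":43,"x":18}
After op 13 (add /yvb 50): {"kjz":9,"rb":94,"vk":43,"x":18,"yvb":50}
After op 14 (add /oew 93): {"kjz":9,"oew":93,"rb":94,"vk":43,"x":18,"yvb":50}
After op 15 (add /zlw 71): {"kjz":9,"oew":93,"rb":94,"vk":43,"x":18,"yvb":50,"zlw":71}
After op 16 (replace /x 60): {"kjz":9,"oew":93,"rb":94,"vk":43,"x":60,"yvb":50,"zlw":71}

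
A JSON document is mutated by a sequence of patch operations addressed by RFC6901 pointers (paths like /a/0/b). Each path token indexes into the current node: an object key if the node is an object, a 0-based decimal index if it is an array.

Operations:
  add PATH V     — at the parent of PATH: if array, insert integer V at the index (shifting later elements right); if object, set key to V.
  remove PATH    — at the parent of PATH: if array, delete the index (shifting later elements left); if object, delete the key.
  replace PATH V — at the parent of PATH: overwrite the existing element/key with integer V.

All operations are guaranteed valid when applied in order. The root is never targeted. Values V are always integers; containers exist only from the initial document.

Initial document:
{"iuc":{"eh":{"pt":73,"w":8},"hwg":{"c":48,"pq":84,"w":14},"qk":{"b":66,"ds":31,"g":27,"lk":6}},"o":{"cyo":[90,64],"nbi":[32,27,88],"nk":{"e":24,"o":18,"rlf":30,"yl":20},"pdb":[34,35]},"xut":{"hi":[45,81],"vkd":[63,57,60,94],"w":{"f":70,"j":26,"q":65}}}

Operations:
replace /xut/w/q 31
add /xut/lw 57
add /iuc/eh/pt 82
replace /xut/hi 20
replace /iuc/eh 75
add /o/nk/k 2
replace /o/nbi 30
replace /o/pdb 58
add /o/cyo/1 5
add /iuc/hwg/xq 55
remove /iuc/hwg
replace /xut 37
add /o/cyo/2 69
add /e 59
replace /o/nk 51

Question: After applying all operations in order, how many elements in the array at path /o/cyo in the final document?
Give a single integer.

After op 1 (replace /xut/w/q 31): {"iuc":{"eh":{"pt":73,"w":8},"hwg":{"c":48,"pq":84,"w":14},"qk":{"b":66,"ds":31,"g":27,"lk":6}},"o":{"cyo":[90,64],"nbi":[32,27,88],"nk":{"e":24,"o":18,"rlf":30,"yl":20},"pdb":[34,35]},"xut":{"hi":[45,81],"vkd":[63,57,60,94],"w":{"f":70,"j":26,"q":31}}}
After op 2 (add /xut/lw 57): {"iuc":{"eh":{"pt":73,"w":8},"hwg":{"c":48,"pq":84,"w":14},"qk":{"b":66,"ds":31,"g":27,"lk":6}},"o":{"cyo":[90,64],"nbi":[32,27,88],"nk":{"e":24,"o":18,"rlf":30,"yl":20},"pdb":[34,35]},"xut":{"hi":[45,81],"lw":57,"vkd":[63,57,60,94],"w":{"f":70,"j":26,"q":31}}}
After op 3 (add /iuc/eh/pt 82): {"iuc":{"eh":{"pt":82,"w":8},"hwg":{"c":48,"pq":84,"w":14},"qk":{"b":66,"ds":31,"g":27,"lk":6}},"o":{"cyo":[90,64],"nbi":[32,27,88],"nk":{"e":24,"o":18,"rlf":30,"yl":20},"pdb":[34,35]},"xut":{"hi":[45,81],"lw":57,"vkd":[63,57,60,94],"w":{"f":70,"j":26,"q":31}}}
After op 4 (replace /xut/hi 20): {"iuc":{"eh":{"pt":82,"w":8},"hwg":{"c":48,"pq":84,"w":14},"qk":{"b":66,"ds":31,"g":27,"lk":6}},"o":{"cyo":[90,64],"nbi":[32,27,88],"nk":{"e":24,"o":18,"rlf":30,"yl":20},"pdb":[34,35]},"xut":{"hi":20,"lw":57,"vkd":[63,57,60,94],"w":{"f":70,"j":26,"q":31}}}
After op 5 (replace /iuc/eh 75): {"iuc":{"eh":75,"hwg":{"c":48,"pq":84,"w":14},"qk":{"b":66,"ds":31,"g":27,"lk":6}},"o":{"cyo":[90,64],"nbi":[32,27,88],"nk":{"e":24,"o":18,"rlf":30,"yl":20},"pdb":[34,35]},"xut":{"hi":20,"lw":57,"vkd":[63,57,60,94],"w":{"f":70,"j":26,"q":31}}}
After op 6 (add /o/nk/k 2): {"iuc":{"eh":75,"hwg":{"c":48,"pq":84,"w":14},"qk":{"b":66,"ds":31,"g":27,"lk":6}},"o":{"cyo":[90,64],"nbi":[32,27,88],"nk":{"e":24,"k":2,"o":18,"rlf":30,"yl":20},"pdb":[34,35]},"xut":{"hi":20,"lw":57,"vkd":[63,57,60,94],"w":{"f":70,"j":26,"q":31}}}
After op 7 (replace /o/nbi 30): {"iuc":{"eh":75,"hwg":{"c":48,"pq":84,"w":14},"qk":{"b":66,"ds":31,"g":27,"lk":6}},"o":{"cyo":[90,64],"nbi":30,"nk":{"e":24,"k":2,"o":18,"rlf":30,"yl":20},"pdb":[34,35]},"xut":{"hi":20,"lw":57,"vkd":[63,57,60,94],"w":{"f":70,"j":26,"q":31}}}
After op 8 (replace /o/pdb 58): {"iuc":{"eh":75,"hwg":{"c":48,"pq":84,"w":14},"qk":{"b":66,"ds":31,"g":27,"lk":6}},"o":{"cyo":[90,64],"nbi":30,"nk":{"e":24,"k":2,"o":18,"rlf":30,"yl":20},"pdb":58},"xut":{"hi":20,"lw":57,"vkd":[63,57,60,94],"w":{"f":70,"j":26,"q":31}}}
After op 9 (add /o/cyo/1 5): {"iuc":{"eh":75,"hwg":{"c":48,"pq":84,"w":14},"qk":{"b":66,"ds":31,"g":27,"lk":6}},"o":{"cyo":[90,5,64],"nbi":30,"nk":{"e":24,"k":2,"o":18,"rlf":30,"yl":20},"pdb":58},"xut":{"hi":20,"lw":57,"vkd":[63,57,60,94],"w":{"f":70,"j":26,"q":31}}}
After op 10 (add /iuc/hwg/xq 55): {"iuc":{"eh":75,"hwg":{"c":48,"pq":84,"w":14,"xq":55},"qk":{"b":66,"ds":31,"g":27,"lk":6}},"o":{"cyo":[90,5,64],"nbi":30,"nk":{"e":24,"k":2,"o":18,"rlf":30,"yl":20},"pdb":58},"xut":{"hi":20,"lw":57,"vkd":[63,57,60,94],"w":{"f":70,"j":26,"q":31}}}
After op 11 (remove /iuc/hwg): {"iuc":{"eh":75,"qk":{"b":66,"ds":31,"g":27,"lk":6}},"o":{"cyo":[90,5,64],"nbi":30,"nk":{"e":24,"k":2,"o":18,"rlf":30,"yl":20},"pdb":58},"xut":{"hi":20,"lw":57,"vkd":[63,57,60,94],"w":{"f":70,"j":26,"q":31}}}
After op 12 (replace /xut 37): {"iuc":{"eh":75,"qk":{"b":66,"ds":31,"g":27,"lk":6}},"o":{"cyo":[90,5,64],"nbi":30,"nk":{"e":24,"k":2,"o":18,"rlf":30,"yl":20},"pdb":58},"xut":37}
After op 13 (add /o/cyo/2 69): {"iuc":{"eh":75,"qk":{"b":66,"ds":31,"g":27,"lk":6}},"o":{"cyo":[90,5,69,64],"nbi":30,"nk":{"e":24,"k":2,"o":18,"rlf":30,"yl":20},"pdb":58},"xut":37}
After op 14 (add /e 59): {"e":59,"iuc":{"eh":75,"qk":{"b":66,"ds":31,"g":27,"lk":6}},"o":{"cyo":[90,5,69,64],"nbi":30,"nk":{"e":24,"k":2,"o":18,"rlf":30,"yl":20},"pdb":58},"xut":37}
After op 15 (replace /o/nk 51): {"e":59,"iuc":{"eh":75,"qk":{"b":66,"ds":31,"g":27,"lk":6}},"o":{"cyo":[90,5,69,64],"nbi":30,"nk":51,"pdb":58},"xut":37}
Size at path /o/cyo: 4

Answer: 4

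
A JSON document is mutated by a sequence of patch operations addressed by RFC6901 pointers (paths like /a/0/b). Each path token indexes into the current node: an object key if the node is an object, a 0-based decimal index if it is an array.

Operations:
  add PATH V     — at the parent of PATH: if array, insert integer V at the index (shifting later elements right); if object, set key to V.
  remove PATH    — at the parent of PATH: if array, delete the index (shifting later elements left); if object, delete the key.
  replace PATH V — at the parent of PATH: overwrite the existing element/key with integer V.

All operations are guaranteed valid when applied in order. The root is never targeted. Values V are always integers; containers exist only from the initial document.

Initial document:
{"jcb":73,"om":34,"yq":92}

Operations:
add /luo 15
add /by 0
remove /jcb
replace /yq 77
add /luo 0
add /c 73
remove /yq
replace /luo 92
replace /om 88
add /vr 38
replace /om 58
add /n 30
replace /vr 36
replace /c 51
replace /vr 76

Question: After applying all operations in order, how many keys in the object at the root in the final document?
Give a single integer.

Answer: 6

Derivation:
After op 1 (add /luo 15): {"jcb":73,"luo":15,"om":34,"yq":92}
After op 2 (add /by 0): {"by":0,"jcb":73,"luo":15,"om":34,"yq":92}
After op 3 (remove /jcb): {"by":0,"luo":15,"om":34,"yq":92}
After op 4 (replace /yq 77): {"by":0,"luo":15,"om":34,"yq":77}
After op 5 (add /luo 0): {"by":0,"luo":0,"om":34,"yq":77}
After op 6 (add /c 73): {"by":0,"c":73,"luo":0,"om":34,"yq":77}
After op 7 (remove /yq): {"by":0,"c":73,"luo":0,"om":34}
After op 8 (replace /luo 92): {"by":0,"c":73,"luo":92,"om":34}
After op 9 (replace /om 88): {"by":0,"c":73,"luo":92,"om":88}
After op 10 (add /vr 38): {"by":0,"c":73,"luo":92,"om":88,"vr":38}
After op 11 (replace /om 58): {"by":0,"c":73,"luo":92,"om":58,"vr":38}
After op 12 (add /n 30): {"by":0,"c":73,"luo":92,"n":30,"om":58,"vr":38}
After op 13 (replace /vr 36): {"by":0,"c":73,"luo":92,"n":30,"om":58,"vr":36}
After op 14 (replace /c 51): {"by":0,"c":51,"luo":92,"n":30,"om":58,"vr":36}
After op 15 (replace /vr 76): {"by":0,"c":51,"luo":92,"n":30,"om":58,"vr":76}
Size at the root: 6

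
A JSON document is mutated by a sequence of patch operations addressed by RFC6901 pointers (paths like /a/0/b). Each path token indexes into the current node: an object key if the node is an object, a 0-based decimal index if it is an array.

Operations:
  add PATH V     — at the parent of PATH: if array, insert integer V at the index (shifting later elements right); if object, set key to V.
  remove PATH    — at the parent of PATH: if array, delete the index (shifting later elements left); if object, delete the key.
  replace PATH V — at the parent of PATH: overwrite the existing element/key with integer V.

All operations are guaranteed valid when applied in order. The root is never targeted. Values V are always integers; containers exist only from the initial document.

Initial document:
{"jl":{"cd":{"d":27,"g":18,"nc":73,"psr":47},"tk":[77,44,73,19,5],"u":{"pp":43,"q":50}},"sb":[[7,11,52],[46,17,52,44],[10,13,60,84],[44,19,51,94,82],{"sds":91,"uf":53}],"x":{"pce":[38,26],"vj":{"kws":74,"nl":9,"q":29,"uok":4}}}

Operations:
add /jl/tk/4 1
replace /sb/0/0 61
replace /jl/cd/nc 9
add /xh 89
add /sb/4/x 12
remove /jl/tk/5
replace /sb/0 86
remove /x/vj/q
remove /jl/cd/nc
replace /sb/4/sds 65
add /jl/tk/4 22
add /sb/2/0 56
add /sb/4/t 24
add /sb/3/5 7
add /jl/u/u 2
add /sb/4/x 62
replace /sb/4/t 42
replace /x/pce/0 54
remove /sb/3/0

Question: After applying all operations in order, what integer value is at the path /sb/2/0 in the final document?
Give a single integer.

After op 1 (add /jl/tk/4 1): {"jl":{"cd":{"d":27,"g":18,"nc":73,"psr":47},"tk":[77,44,73,19,1,5],"u":{"pp":43,"q":50}},"sb":[[7,11,52],[46,17,52,44],[10,13,60,84],[44,19,51,94,82],{"sds":91,"uf":53}],"x":{"pce":[38,26],"vj":{"kws":74,"nl":9,"q":29,"uok":4}}}
After op 2 (replace /sb/0/0 61): {"jl":{"cd":{"d":27,"g":18,"nc":73,"psr":47},"tk":[77,44,73,19,1,5],"u":{"pp":43,"q":50}},"sb":[[61,11,52],[46,17,52,44],[10,13,60,84],[44,19,51,94,82],{"sds":91,"uf":53}],"x":{"pce":[38,26],"vj":{"kws":74,"nl":9,"q":29,"uok":4}}}
After op 3 (replace /jl/cd/nc 9): {"jl":{"cd":{"d":27,"g":18,"nc":9,"psr":47},"tk":[77,44,73,19,1,5],"u":{"pp":43,"q":50}},"sb":[[61,11,52],[46,17,52,44],[10,13,60,84],[44,19,51,94,82],{"sds":91,"uf":53}],"x":{"pce":[38,26],"vj":{"kws":74,"nl":9,"q":29,"uok":4}}}
After op 4 (add /xh 89): {"jl":{"cd":{"d":27,"g":18,"nc":9,"psr":47},"tk":[77,44,73,19,1,5],"u":{"pp":43,"q":50}},"sb":[[61,11,52],[46,17,52,44],[10,13,60,84],[44,19,51,94,82],{"sds":91,"uf":53}],"x":{"pce":[38,26],"vj":{"kws":74,"nl":9,"q":29,"uok":4}},"xh":89}
After op 5 (add /sb/4/x 12): {"jl":{"cd":{"d":27,"g":18,"nc":9,"psr":47},"tk":[77,44,73,19,1,5],"u":{"pp":43,"q":50}},"sb":[[61,11,52],[46,17,52,44],[10,13,60,84],[44,19,51,94,82],{"sds":91,"uf":53,"x":12}],"x":{"pce":[38,26],"vj":{"kws":74,"nl":9,"q":29,"uok":4}},"xh":89}
After op 6 (remove /jl/tk/5): {"jl":{"cd":{"d":27,"g":18,"nc":9,"psr":47},"tk":[77,44,73,19,1],"u":{"pp":43,"q":50}},"sb":[[61,11,52],[46,17,52,44],[10,13,60,84],[44,19,51,94,82],{"sds":91,"uf":53,"x":12}],"x":{"pce":[38,26],"vj":{"kws":74,"nl":9,"q":29,"uok":4}},"xh":89}
After op 7 (replace /sb/0 86): {"jl":{"cd":{"d":27,"g":18,"nc":9,"psr":47},"tk":[77,44,73,19,1],"u":{"pp":43,"q":50}},"sb":[86,[46,17,52,44],[10,13,60,84],[44,19,51,94,82],{"sds":91,"uf":53,"x":12}],"x":{"pce":[38,26],"vj":{"kws":74,"nl":9,"q":29,"uok":4}},"xh":89}
After op 8 (remove /x/vj/q): {"jl":{"cd":{"d":27,"g":18,"nc":9,"psr":47},"tk":[77,44,73,19,1],"u":{"pp":43,"q":50}},"sb":[86,[46,17,52,44],[10,13,60,84],[44,19,51,94,82],{"sds":91,"uf":53,"x":12}],"x":{"pce":[38,26],"vj":{"kws":74,"nl":9,"uok":4}},"xh":89}
After op 9 (remove /jl/cd/nc): {"jl":{"cd":{"d":27,"g":18,"psr":47},"tk":[77,44,73,19,1],"u":{"pp":43,"q":50}},"sb":[86,[46,17,52,44],[10,13,60,84],[44,19,51,94,82],{"sds":91,"uf":53,"x":12}],"x":{"pce":[38,26],"vj":{"kws":74,"nl":9,"uok":4}},"xh":89}
After op 10 (replace /sb/4/sds 65): {"jl":{"cd":{"d":27,"g":18,"psr":47},"tk":[77,44,73,19,1],"u":{"pp":43,"q":50}},"sb":[86,[46,17,52,44],[10,13,60,84],[44,19,51,94,82],{"sds":65,"uf":53,"x":12}],"x":{"pce":[38,26],"vj":{"kws":74,"nl":9,"uok":4}},"xh":89}
After op 11 (add /jl/tk/4 22): {"jl":{"cd":{"d":27,"g":18,"psr":47},"tk":[77,44,73,19,22,1],"u":{"pp":43,"q":50}},"sb":[86,[46,17,52,44],[10,13,60,84],[44,19,51,94,82],{"sds":65,"uf":53,"x":12}],"x":{"pce":[38,26],"vj":{"kws":74,"nl":9,"uok":4}},"xh":89}
After op 12 (add /sb/2/0 56): {"jl":{"cd":{"d":27,"g":18,"psr":47},"tk":[77,44,73,19,22,1],"u":{"pp":43,"q":50}},"sb":[86,[46,17,52,44],[56,10,13,60,84],[44,19,51,94,82],{"sds":65,"uf":53,"x":12}],"x":{"pce":[38,26],"vj":{"kws":74,"nl":9,"uok":4}},"xh":89}
After op 13 (add /sb/4/t 24): {"jl":{"cd":{"d":27,"g":18,"psr":47},"tk":[77,44,73,19,22,1],"u":{"pp":43,"q":50}},"sb":[86,[46,17,52,44],[56,10,13,60,84],[44,19,51,94,82],{"sds":65,"t":24,"uf":53,"x":12}],"x":{"pce":[38,26],"vj":{"kws":74,"nl":9,"uok":4}},"xh":89}
After op 14 (add /sb/3/5 7): {"jl":{"cd":{"d":27,"g":18,"psr":47},"tk":[77,44,73,19,22,1],"u":{"pp":43,"q":50}},"sb":[86,[46,17,52,44],[56,10,13,60,84],[44,19,51,94,82,7],{"sds":65,"t":24,"uf":53,"x":12}],"x":{"pce":[38,26],"vj":{"kws":74,"nl":9,"uok":4}},"xh":89}
After op 15 (add /jl/u/u 2): {"jl":{"cd":{"d":27,"g":18,"psr":47},"tk":[77,44,73,19,22,1],"u":{"pp":43,"q":50,"u":2}},"sb":[86,[46,17,52,44],[56,10,13,60,84],[44,19,51,94,82,7],{"sds":65,"t":24,"uf":53,"x":12}],"x":{"pce":[38,26],"vj":{"kws":74,"nl":9,"uok":4}},"xh":89}
After op 16 (add /sb/4/x 62): {"jl":{"cd":{"d":27,"g":18,"psr":47},"tk":[77,44,73,19,22,1],"u":{"pp":43,"q":50,"u":2}},"sb":[86,[46,17,52,44],[56,10,13,60,84],[44,19,51,94,82,7],{"sds":65,"t":24,"uf":53,"x":62}],"x":{"pce":[38,26],"vj":{"kws":74,"nl":9,"uok":4}},"xh":89}
After op 17 (replace /sb/4/t 42): {"jl":{"cd":{"d":27,"g":18,"psr":47},"tk":[77,44,73,19,22,1],"u":{"pp":43,"q":50,"u":2}},"sb":[86,[46,17,52,44],[56,10,13,60,84],[44,19,51,94,82,7],{"sds":65,"t":42,"uf":53,"x":62}],"x":{"pce":[38,26],"vj":{"kws":74,"nl":9,"uok":4}},"xh":89}
After op 18 (replace /x/pce/0 54): {"jl":{"cd":{"d":27,"g":18,"psr":47},"tk":[77,44,73,19,22,1],"u":{"pp":43,"q":50,"u":2}},"sb":[86,[46,17,52,44],[56,10,13,60,84],[44,19,51,94,82,7],{"sds":65,"t":42,"uf":53,"x":62}],"x":{"pce":[54,26],"vj":{"kws":74,"nl":9,"uok":4}},"xh":89}
After op 19 (remove /sb/3/0): {"jl":{"cd":{"d":27,"g":18,"psr":47},"tk":[77,44,73,19,22,1],"u":{"pp":43,"q":50,"u":2}},"sb":[86,[46,17,52,44],[56,10,13,60,84],[19,51,94,82,7],{"sds":65,"t":42,"uf":53,"x":62}],"x":{"pce":[54,26],"vj":{"kws":74,"nl":9,"uok":4}},"xh":89}
Value at /sb/2/0: 56

Answer: 56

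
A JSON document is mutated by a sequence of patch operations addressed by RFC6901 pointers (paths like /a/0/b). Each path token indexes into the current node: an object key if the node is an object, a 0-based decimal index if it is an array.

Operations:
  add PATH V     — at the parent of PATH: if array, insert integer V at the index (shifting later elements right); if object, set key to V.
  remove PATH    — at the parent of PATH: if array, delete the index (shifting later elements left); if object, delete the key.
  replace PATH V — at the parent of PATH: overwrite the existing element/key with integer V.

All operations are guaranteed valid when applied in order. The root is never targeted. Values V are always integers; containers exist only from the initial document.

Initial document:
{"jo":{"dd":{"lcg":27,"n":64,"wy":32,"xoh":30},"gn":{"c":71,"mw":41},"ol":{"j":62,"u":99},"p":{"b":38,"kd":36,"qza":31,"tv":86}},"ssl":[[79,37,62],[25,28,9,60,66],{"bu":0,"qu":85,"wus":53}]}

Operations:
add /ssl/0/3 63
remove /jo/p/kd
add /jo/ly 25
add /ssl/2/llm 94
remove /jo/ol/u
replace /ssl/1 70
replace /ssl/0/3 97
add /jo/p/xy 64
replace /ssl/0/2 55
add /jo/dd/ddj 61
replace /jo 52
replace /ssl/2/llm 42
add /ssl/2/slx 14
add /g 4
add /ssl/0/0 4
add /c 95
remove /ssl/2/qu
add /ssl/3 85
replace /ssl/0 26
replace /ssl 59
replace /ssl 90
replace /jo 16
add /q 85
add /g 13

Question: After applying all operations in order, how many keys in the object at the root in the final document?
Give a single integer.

After op 1 (add /ssl/0/3 63): {"jo":{"dd":{"lcg":27,"n":64,"wy":32,"xoh":30},"gn":{"c":71,"mw":41},"ol":{"j":62,"u":99},"p":{"b":38,"kd":36,"qza":31,"tv":86}},"ssl":[[79,37,62,63],[25,28,9,60,66],{"bu":0,"qu":85,"wus":53}]}
After op 2 (remove /jo/p/kd): {"jo":{"dd":{"lcg":27,"n":64,"wy":32,"xoh":30},"gn":{"c":71,"mw":41},"ol":{"j":62,"u":99},"p":{"b":38,"qza":31,"tv":86}},"ssl":[[79,37,62,63],[25,28,9,60,66],{"bu":0,"qu":85,"wus":53}]}
After op 3 (add /jo/ly 25): {"jo":{"dd":{"lcg":27,"n":64,"wy":32,"xoh":30},"gn":{"c":71,"mw":41},"ly":25,"ol":{"j":62,"u":99},"p":{"b":38,"qza":31,"tv":86}},"ssl":[[79,37,62,63],[25,28,9,60,66],{"bu":0,"qu":85,"wus":53}]}
After op 4 (add /ssl/2/llm 94): {"jo":{"dd":{"lcg":27,"n":64,"wy":32,"xoh":30},"gn":{"c":71,"mw":41},"ly":25,"ol":{"j":62,"u":99},"p":{"b":38,"qza":31,"tv":86}},"ssl":[[79,37,62,63],[25,28,9,60,66],{"bu":0,"llm":94,"qu":85,"wus":53}]}
After op 5 (remove /jo/ol/u): {"jo":{"dd":{"lcg":27,"n":64,"wy":32,"xoh":30},"gn":{"c":71,"mw":41},"ly":25,"ol":{"j":62},"p":{"b":38,"qza":31,"tv":86}},"ssl":[[79,37,62,63],[25,28,9,60,66],{"bu":0,"llm":94,"qu":85,"wus":53}]}
After op 6 (replace /ssl/1 70): {"jo":{"dd":{"lcg":27,"n":64,"wy":32,"xoh":30},"gn":{"c":71,"mw":41},"ly":25,"ol":{"j":62},"p":{"b":38,"qza":31,"tv":86}},"ssl":[[79,37,62,63],70,{"bu":0,"llm":94,"qu":85,"wus":53}]}
After op 7 (replace /ssl/0/3 97): {"jo":{"dd":{"lcg":27,"n":64,"wy":32,"xoh":30},"gn":{"c":71,"mw":41},"ly":25,"ol":{"j":62},"p":{"b":38,"qza":31,"tv":86}},"ssl":[[79,37,62,97],70,{"bu":0,"llm":94,"qu":85,"wus":53}]}
After op 8 (add /jo/p/xy 64): {"jo":{"dd":{"lcg":27,"n":64,"wy":32,"xoh":30},"gn":{"c":71,"mw":41},"ly":25,"ol":{"j":62},"p":{"b":38,"qza":31,"tv":86,"xy":64}},"ssl":[[79,37,62,97],70,{"bu":0,"llm":94,"qu":85,"wus":53}]}
After op 9 (replace /ssl/0/2 55): {"jo":{"dd":{"lcg":27,"n":64,"wy":32,"xoh":30},"gn":{"c":71,"mw":41},"ly":25,"ol":{"j":62},"p":{"b":38,"qza":31,"tv":86,"xy":64}},"ssl":[[79,37,55,97],70,{"bu":0,"llm":94,"qu":85,"wus":53}]}
After op 10 (add /jo/dd/ddj 61): {"jo":{"dd":{"ddj":61,"lcg":27,"n":64,"wy":32,"xoh":30},"gn":{"c":71,"mw":41},"ly":25,"ol":{"j":62},"p":{"b":38,"qza":31,"tv":86,"xy":64}},"ssl":[[79,37,55,97],70,{"bu":0,"llm":94,"qu":85,"wus":53}]}
After op 11 (replace /jo 52): {"jo":52,"ssl":[[79,37,55,97],70,{"bu":0,"llm":94,"qu":85,"wus":53}]}
After op 12 (replace /ssl/2/llm 42): {"jo":52,"ssl":[[79,37,55,97],70,{"bu":0,"llm":42,"qu":85,"wus":53}]}
After op 13 (add /ssl/2/slx 14): {"jo":52,"ssl":[[79,37,55,97],70,{"bu":0,"llm":42,"qu":85,"slx":14,"wus":53}]}
After op 14 (add /g 4): {"g":4,"jo":52,"ssl":[[79,37,55,97],70,{"bu":0,"llm":42,"qu":85,"slx":14,"wus":53}]}
After op 15 (add /ssl/0/0 4): {"g":4,"jo":52,"ssl":[[4,79,37,55,97],70,{"bu":0,"llm":42,"qu":85,"slx":14,"wus":53}]}
After op 16 (add /c 95): {"c":95,"g":4,"jo":52,"ssl":[[4,79,37,55,97],70,{"bu":0,"llm":42,"qu":85,"slx":14,"wus":53}]}
After op 17 (remove /ssl/2/qu): {"c":95,"g":4,"jo":52,"ssl":[[4,79,37,55,97],70,{"bu":0,"llm":42,"slx":14,"wus":53}]}
After op 18 (add /ssl/3 85): {"c":95,"g":4,"jo":52,"ssl":[[4,79,37,55,97],70,{"bu":0,"llm":42,"slx":14,"wus":53},85]}
After op 19 (replace /ssl/0 26): {"c":95,"g":4,"jo":52,"ssl":[26,70,{"bu":0,"llm":42,"slx":14,"wus":53},85]}
After op 20 (replace /ssl 59): {"c":95,"g":4,"jo":52,"ssl":59}
After op 21 (replace /ssl 90): {"c":95,"g":4,"jo":52,"ssl":90}
After op 22 (replace /jo 16): {"c":95,"g":4,"jo":16,"ssl":90}
After op 23 (add /q 85): {"c":95,"g":4,"jo":16,"q":85,"ssl":90}
After op 24 (add /g 13): {"c":95,"g":13,"jo":16,"q":85,"ssl":90}
Size at the root: 5

Answer: 5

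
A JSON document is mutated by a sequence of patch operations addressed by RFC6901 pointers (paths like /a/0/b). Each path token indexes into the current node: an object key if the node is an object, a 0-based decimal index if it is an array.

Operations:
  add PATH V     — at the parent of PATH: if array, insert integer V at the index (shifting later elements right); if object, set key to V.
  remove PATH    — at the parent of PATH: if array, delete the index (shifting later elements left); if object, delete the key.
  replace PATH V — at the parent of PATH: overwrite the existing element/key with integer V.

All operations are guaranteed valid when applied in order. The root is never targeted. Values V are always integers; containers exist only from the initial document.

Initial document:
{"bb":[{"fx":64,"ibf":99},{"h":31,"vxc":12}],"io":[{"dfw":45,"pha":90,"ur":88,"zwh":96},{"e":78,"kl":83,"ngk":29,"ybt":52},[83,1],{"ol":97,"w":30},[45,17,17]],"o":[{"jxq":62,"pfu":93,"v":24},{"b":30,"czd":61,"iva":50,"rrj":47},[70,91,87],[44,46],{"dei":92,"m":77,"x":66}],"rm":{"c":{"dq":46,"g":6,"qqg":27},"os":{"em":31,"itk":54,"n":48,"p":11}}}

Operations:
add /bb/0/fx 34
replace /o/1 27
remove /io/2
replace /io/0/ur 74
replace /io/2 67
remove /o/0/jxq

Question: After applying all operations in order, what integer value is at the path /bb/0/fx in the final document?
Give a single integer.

Answer: 34

Derivation:
After op 1 (add /bb/0/fx 34): {"bb":[{"fx":34,"ibf":99},{"h":31,"vxc":12}],"io":[{"dfw":45,"pha":90,"ur":88,"zwh":96},{"e":78,"kl":83,"ngk":29,"ybt":52},[83,1],{"ol":97,"w":30},[45,17,17]],"o":[{"jxq":62,"pfu":93,"v":24},{"b":30,"czd":61,"iva":50,"rrj":47},[70,91,87],[44,46],{"dei":92,"m":77,"x":66}],"rm":{"c":{"dq":46,"g":6,"qqg":27},"os":{"em":31,"itk":54,"n":48,"p":11}}}
After op 2 (replace /o/1 27): {"bb":[{"fx":34,"ibf":99},{"h":31,"vxc":12}],"io":[{"dfw":45,"pha":90,"ur":88,"zwh":96},{"e":78,"kl":83,"ngk":29,"ybt":52},[83,1],{"ol":97,"w":30},[45,17,17]],"o":[{"jxq":62,"pfu":93,"v":24},27,[70,91,87],[44,46],{"dei":92,"m":77,"x":66}],"rm":{"c":{"dq":46,"g":6,"qqg":27},"os":{"em":31,"itk":54,"n":48,"p":11}}}
After op 3 (remove /io/2): {"bb":[{"fx":34,"ibf":99},{"h":31,"vxc":12}],"io":[{"dfw":45,"pha":90,"ur":88,"zwh":96},{"e":78,"kl":83,"ngk":29,"ybt":52},{"ol":97,"w":30},[45,17,17]],"o":[{"jxq":62,"pfu":93,"v":24},27,[70,91,87],[44,46],{"dei":92,"m":77,"x":66}],"rm":{"c":{"dq":46,"g":6,"qqg":27},"os":{"em":31,"itk":54,"n":48,"p":11}}}
After op 4 (replace /io/0/ur 74): {"bb":[{"fx":34,"ibf":99},{"h":31,"vxc":12}],"io":[{"dfw":45,"pha":90,"ur":74,"zwh":96},{"e":78,"kl":83,"ngk":29,"ybt":52},{"ol":97,"w":30},[45,17,17]],"o":[{"jxq":62,"pfu":93,"v":24},27,[70,91,87],[44,46],{"dei":92,"m":77,"x":66}],"rm":{"c":{"dq":46,"g":6,"qqg":27},"os":{"em":31,"itk":54,"n":48,"p":11}}}
After op 5 (replace /io/2 67): {"bb":[{"fx":34,"ibf":99},{"h":31,"vxc":12}],"io":[{"dfw":45,"pha":90,"ur":74,"zwh":96},{"e":78,"kl":83,"ngk":29,"ybt":52},67,[45,17,17]],"o":[{"jxq":62,"pfu":93,"v":24},27,[70,91,87],[44,46],{"dei":92,"m":77,"x":66}],"rm":{"c":{"dq":46,"g":6,"qqg":27},"os":{"em":31,"itk":54,"n":48,"p":11}}}
After op 6 (remove /o/0/jxq): {"bb":[{"fx":34,"ibf":99},{"h":31,"vxc":12}],"io":[{"dfw":45,"pha":90,"ur":74,"zwh":96},{"e":78,"kl":83,"ngk":29,"ybt":52},67,[45,17,17]],"o":[{"pfu":93,"v":24},27,[70,91,87],[44,46],{"dei":92,"m":77,"x":66}],"rm":{"c":{"dq":46,"g":6,"qqg":27},"os":{"em":31,"itk":54,"n":48,"p":11}}}
Value at /bb/0/fx: 34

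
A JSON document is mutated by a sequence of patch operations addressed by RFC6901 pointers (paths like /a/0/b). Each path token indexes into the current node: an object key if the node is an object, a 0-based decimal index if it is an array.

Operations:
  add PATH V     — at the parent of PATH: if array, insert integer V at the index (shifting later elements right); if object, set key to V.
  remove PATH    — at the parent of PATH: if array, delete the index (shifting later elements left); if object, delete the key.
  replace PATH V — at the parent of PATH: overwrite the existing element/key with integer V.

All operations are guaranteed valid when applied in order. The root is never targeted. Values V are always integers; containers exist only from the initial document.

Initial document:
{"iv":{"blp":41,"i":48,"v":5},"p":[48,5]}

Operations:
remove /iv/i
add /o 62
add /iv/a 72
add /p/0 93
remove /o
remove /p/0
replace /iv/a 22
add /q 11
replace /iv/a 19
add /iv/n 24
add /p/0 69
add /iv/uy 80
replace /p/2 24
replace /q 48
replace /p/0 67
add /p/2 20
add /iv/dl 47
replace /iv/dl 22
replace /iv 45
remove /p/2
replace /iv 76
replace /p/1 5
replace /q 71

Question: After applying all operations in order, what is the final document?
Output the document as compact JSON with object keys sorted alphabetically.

Answer: {"iv":76,"p":[67,5,24],"q":71}

Derivation:
After op 1 (remove /iv/i): {"iv":{"blp":41,"v":5},"p":[48,5]}
After op 2 (add /o 62): {"iv":{"blp":41,"v":5},"o":62,"p":[48,5]}
After op 3 (add /iv/a 72): {"iv":{"a":72,"blp":41,"v":5},"o":62,"p":[48,5]}
After op 4 (add /p/0 93): {"iv":{"a":72,"blp":41,"v":5},"o":62,"p":[93,48,5]}
After op 5 (remove /o): {"iv":{"a":72,"blp":41,"v":5},"p":[93,48,5]}
After op 6 (remove /p/0): {"iv":{"a":72,"blp":41,"v":5},"p":[48,5]}
After op 7 (replace /iv/a 22): {"iv":{"a":22,"blp":41,"v":5},"p":[48,5]}
After op 8 (add /q 11): {"iv":{"a":22,"blp":41,"v":5},"p":[48,5],"q":11}
After op 9 (replace /iv/a 19): {"iv":{"a":19,"blp":41,"v":5},"p":[48,5],"q":11}
After op 10 (add /iv/n 24): {"iv":{"a":19,"blp":41,"n":24,"v":5},"p":[48,5],"q":11}
After op 11 (add /p/0 69): {"iv":{"a":19,"blp":41,"n":24,"v":5},"p":[69,48,5],"q":11}
After op 12 (add /iv/uy 80): {"iv":{"a":19,"blp":41,"n":24,"uy":80,"v":5},"p":[69,48,5],"q":11}
After op 13 (replace /p/2 24): {"iv":{"a":19,"blp":41,"n":24,"uy":80,"v":5},"p":[69,48,24],"q":11}
After op 14 (replace /q 48): {"iv":{"a":19,"blp":41,"n":24,"uy":80,"v":5},"p":[69,48,24],"q":48}
After op 15 (replace /p/0 67): {"iv":{"a":19,"blp":41,"n":24,"uy":80,"v":5},"p":[67,48,24],"q":48}
After op 16 (add /p/2 20): {"iv":{"a":19,"blp":41,"n":24,"uy":80,"v":5},"p":[67,48,20,24],"q":48}
After op 17 (add /iv/dl 47): {"iv":{"a":19,"blp":41,"dl":47,"n":24,"uy":80,"v":5},"p":[67,48,20,24],"q":48}
After op 18 (replace /iv/dl 22): {"iv":{"a":19,"blp":41,"dl":22,"n":24,"uy":80,"v":5},"p":[67,48,20,24],"q":48}
After op 19 (replace /iv 45): {"iv":45,"p":[67,48,20,24],"q":48}
After op 20 (remove /p/2): {"iv":45,"p":[67,48,24],"q":48}
After op 21 (replace /iv 76): {"iv":76,"p":[67,48,24],"q":48}
After op 22 (replace /p/1 5): {"iv":76,"p":[67,5,24],"q":48}
After op 23 (replace /q 71): {"iv":76,"p":[67,5,24],"q":71}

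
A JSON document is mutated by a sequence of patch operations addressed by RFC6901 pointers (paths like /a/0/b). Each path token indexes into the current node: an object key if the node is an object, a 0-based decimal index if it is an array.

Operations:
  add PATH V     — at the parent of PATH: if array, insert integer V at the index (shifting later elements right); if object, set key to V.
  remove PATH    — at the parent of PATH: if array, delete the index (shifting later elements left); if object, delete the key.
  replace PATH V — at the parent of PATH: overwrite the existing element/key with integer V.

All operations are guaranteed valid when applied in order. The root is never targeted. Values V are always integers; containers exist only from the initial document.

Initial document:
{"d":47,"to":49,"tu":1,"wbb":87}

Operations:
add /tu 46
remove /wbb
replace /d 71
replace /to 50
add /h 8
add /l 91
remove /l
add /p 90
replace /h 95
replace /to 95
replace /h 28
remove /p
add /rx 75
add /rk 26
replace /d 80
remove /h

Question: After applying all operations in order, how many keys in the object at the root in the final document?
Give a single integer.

Answer: 5

Derivation:
After op 1 (add /tu 46): {"d":47,"to":49,"tu":46,"wbb":87}
After op 2 (remove /wbb): {"d":47,"to":49,"tu":46}
After op 3 (replace /d 71): {"d":71,"to":49,"tu":46}
After op 4 (replace /to 50): {"d":71,"to":50,"tu":46}
After op 5 (add /h 8): {"d":71,"h":8,"to":50,"tu":46}
After op 6 (add /l 91): {"d":71,"h":8,"l":91,"to":50,"tu":46}
After op 7 (remove /l): {"d":71,"h":8,"to":50,"tu":46}
After op 8 (add /p 90): {"d":71,"h":8,"p":90,"to":50,"tu":46}
After op 9 (replace /h 95): {"d":71,"h":95,"p":90,"to":50,"tu":46}
After op 10 (replace /to 95): {"d":71,"h":95,"p":90,"to":95,"tu":46}
After op 11 (replace /h 28): {"d":71,"h":28,"p":90,"to":95,"tu":46}
After op 12 (remove /p): {"d":71,"h":28,"to":95,"tu":46}
After op 13 (add /rx 75): {"d":71,"h":28,"rx":75,"to":95,"tu":46}
After op 14 (add /rk 26): {"d":71,"h":28,"rk":26,"rx":75,"to":95,"tu":46}
After op 15 (replace /d 80): {"d":80,"h":28,"rk":26,"rx":75,"to":95,"tu":46}
After op 16 (remove /h): {"d":80,"rk":26,"rx":75,"to":95,"tu":46}
Size at the root: 5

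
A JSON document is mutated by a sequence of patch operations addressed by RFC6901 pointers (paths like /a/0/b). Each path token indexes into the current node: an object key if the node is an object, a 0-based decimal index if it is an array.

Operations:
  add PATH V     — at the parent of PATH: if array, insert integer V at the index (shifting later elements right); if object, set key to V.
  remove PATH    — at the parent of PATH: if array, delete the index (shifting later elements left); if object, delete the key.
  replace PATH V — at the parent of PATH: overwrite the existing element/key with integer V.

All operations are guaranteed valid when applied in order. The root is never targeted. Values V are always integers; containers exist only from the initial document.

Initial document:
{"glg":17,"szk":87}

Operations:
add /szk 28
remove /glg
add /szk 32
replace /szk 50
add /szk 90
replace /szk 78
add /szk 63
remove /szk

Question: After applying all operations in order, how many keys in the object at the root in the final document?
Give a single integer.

Answer: 0

Derivation:
After op 1 (add /szk 28): {"glg":17,"szk":28}
After op 2 (remove /glg): {"szk":28}
After op 3 (add /szk 32): {"szk":32}
After op 4 (replace /szk 50): {"szk":50}
After op 5 (add /szk 90): {"szk":90}
After op 6 (replace /szk 78): {"szk":78}
After op 7 (add /szk 63): {"szk":63}
After op 8 (remove /szk): {}
Size at the root: 0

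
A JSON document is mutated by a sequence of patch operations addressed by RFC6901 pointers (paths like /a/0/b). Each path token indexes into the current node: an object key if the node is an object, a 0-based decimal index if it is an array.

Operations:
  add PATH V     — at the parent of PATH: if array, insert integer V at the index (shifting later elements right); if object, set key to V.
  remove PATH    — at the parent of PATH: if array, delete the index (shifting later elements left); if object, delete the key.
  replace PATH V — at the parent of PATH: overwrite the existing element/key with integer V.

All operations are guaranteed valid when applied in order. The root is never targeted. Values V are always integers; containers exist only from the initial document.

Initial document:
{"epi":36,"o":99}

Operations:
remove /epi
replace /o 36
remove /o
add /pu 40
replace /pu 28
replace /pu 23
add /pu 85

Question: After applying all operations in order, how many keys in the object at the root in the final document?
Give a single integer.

After op 1 (remove /epi): {"o":99}
After op 2 (replace /o 36): {"o":36}
After op 3 (remove /o): {}
After op 4 (add /pu 40): {"pu":40}
After op 5 (replace /pu 28): {"pu":28}
After op 6 (replace /pu 23): {"pu":23}
After op 7 (add /pu 85): {"pu":85}
Size at the root: 1

Answer: 1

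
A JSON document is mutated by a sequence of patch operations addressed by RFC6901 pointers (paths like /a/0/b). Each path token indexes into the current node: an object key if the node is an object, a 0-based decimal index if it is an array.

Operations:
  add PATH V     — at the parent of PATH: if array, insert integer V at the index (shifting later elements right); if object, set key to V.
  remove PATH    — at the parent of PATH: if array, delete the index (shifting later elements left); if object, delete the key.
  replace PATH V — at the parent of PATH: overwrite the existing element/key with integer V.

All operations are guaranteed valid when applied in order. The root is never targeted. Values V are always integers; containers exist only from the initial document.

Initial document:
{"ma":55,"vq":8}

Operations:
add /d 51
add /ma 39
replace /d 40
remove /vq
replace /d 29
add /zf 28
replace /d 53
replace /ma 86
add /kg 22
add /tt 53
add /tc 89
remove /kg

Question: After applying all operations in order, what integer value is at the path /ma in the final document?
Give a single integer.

Answer: 86

Derivation:
After op 1 (add /d 51): {"d":51,"ma":55,"vq":8}
After op 2 (add /ma 39): {"d":51,"ma":39,"vq":8}
After op 3 (replace /d 40): {"d":40,"ma":39,"vq":8}
After op 4 (remove /vq): {"d":40,"ma":39}
After op 5 (replace /d 29): {"d":29,"ma":39}
After op 6 (add /zf 28): {"d":29,"ma":39,"zf":28}
After op 7 (replace /d 53): {"d":53,"ma":39,"zf":28}
After op 8 (replace /ma 86): {"d":53,"ma":86,"zf":28}
After op 9 (add /kg 22): {"d":53,"kg":22,"ma":86,"zf":28}
After op 10 (add /tt 53): {"d":53,"kg":22,"ma":86,"tt":53,"zf":28}
After op 11 (add /tc 89): {"d":53,"kg":22,"ma":86,"tc":89,"tt":53,"zf":28}
After op 12 (remove /kg): {"d":53,"ma":86,"tc":89,"tt":53,"zf":28}
Value at /ma: 86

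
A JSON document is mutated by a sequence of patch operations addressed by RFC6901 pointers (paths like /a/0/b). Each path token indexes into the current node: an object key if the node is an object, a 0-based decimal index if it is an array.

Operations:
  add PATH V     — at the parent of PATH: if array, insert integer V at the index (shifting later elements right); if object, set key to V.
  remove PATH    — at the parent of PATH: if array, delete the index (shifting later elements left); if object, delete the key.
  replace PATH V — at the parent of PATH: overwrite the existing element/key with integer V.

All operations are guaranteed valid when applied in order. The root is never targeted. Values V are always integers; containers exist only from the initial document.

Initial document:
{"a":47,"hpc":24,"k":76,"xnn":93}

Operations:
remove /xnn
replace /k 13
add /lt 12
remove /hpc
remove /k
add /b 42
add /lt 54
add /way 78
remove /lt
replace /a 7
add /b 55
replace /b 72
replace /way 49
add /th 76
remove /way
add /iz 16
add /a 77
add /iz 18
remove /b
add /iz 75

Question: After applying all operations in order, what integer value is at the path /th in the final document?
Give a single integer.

Answer: 76

Derivation:
After op 1 (remove /xnn): {"a":47,"hpc":24,"k":76}
After op 2 (replace /k 13): {"a":47,"hpc":24,"k":13}
After op 3 (add /lt 12): {"a":47,"hpc":24,"k":13,"lt":12}
After op 4 (remove /hpc): {"a":47,"k":13,"lt":12}
After op 5 (remove /k): {"a":47,"lt":12}
After op 6 (add /b 42): {"a":47,"b":42,"lt":12}
After op 7 (add /lt 54): {"a":47,"b":42,"lt":54}
After op 8 (add /way 78): {"a":47,"b":42,"lt":54,"way":78}
After op 9 (remove /lt): {"a":47,"b":42,"way":78}
After op 10 (replace /a 7): {"a":7,"b":42,"way":78}
After op 11 (add /b 55): {"a":7,"b":55,"way":78}
After op 12 (replace /b 72): {"a":7,"b":72,"way":78}
After op 13 (replace /way 49): {"a":7,"b":72,"way":49}
After op 14 (add /th 76): {"a":7,"b":72,"th":76,"way":49}
After op 15 (remove /way): {"a":7,"b":72,"th":76}
After op 16 (add /iz 16): {"a":7,"b":72,"iz":16,"th":76}
After op 17 (add /a 77): {"a":77,"b":72,"iz":16,"th":76}
After op 18 (add /iz 18): {"a":77,"b":72,"iz":18,"th":76}
After op 19 (remove /b): {"a":77,"iz":18,"th":76}
After op 20 (add /iz 75): {"a":77,"iz":75,"th":76}
Value at /th: 76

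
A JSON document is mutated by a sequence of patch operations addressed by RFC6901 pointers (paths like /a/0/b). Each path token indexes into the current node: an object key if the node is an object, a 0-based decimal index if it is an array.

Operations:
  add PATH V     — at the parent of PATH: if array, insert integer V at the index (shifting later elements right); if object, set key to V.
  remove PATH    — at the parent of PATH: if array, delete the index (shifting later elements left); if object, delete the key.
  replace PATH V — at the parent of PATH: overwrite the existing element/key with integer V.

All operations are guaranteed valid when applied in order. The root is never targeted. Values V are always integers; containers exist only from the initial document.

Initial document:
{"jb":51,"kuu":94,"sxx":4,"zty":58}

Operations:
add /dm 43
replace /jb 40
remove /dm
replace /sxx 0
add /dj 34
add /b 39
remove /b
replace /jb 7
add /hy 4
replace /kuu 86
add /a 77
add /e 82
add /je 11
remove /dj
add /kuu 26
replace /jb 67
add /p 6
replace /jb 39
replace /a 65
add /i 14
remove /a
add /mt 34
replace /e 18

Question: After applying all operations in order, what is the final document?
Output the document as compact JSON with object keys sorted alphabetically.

Answer: {"e":18,"hy":4,"i":14,"jb":39,"je":11,"kuu":26,"mt":34,"p":6,"sxx":0,"zty":58}

Derivation:
After op 1 (add /dm 43): {"dm":43,"jb":51,"kuu":94,"sxx":4,"zty":58}
After op 2 (replace /jb 40): {"dm":43,"jb":40,"kuu":94,"sxx":4,"zty":58}
After op 3 (remove /dm): {"jb":40,"kuu":94,"sxx":4,"zty":58}
After op 4 (replace /sxx 0): {"jb":40,"kuu":94,"sxx":0,"zty":58}
After op 5 (add /dj 34): {"dj":34,"jb":40,"kuu":94,"sxx":0,"zty":58}
After op 6 (add /b 39): {"b":39,"dj":34,"jb":40,"kuu":94,"sxx":0,"zty":58}
After op 7 (remove /b): {"dj":34,"jb":40,"kuu":94,"sxx":0,"zty":58}
After op 8 (replace /jb 7): {"dj":34,"jb":7,"kuu":94,"sxx":0,"zty":58}
After op 9 (add /hy 4): {"dj":34,"hy":4,"jb":7,"kuu":94,"sxx":0,"zty":58}
After op 10 (replace /kuu 86): {"dj":34,"hy":4,"jb":7,"kuu":86,"sxx":0,"zty":58}
After op 11 (add /a 77): {"a":77,"dj":34,"hy":4,"jb":7,"kuu":86,"sxx":0,"zty":58}
After op 12 (add /e 82): {"a":77,"dj":34,"e":82,"hy":4,"jb":7,"kuu":86,"sxx":0,"zty":58}
After op 13 (add /je 11): {"a":77,"dj":34,"e":82,"hy":4,"jb":7,"je":11,"kuu":86,"sxx":0,"zty":58}
After op 14 (remove /dj): {"a":77,"e":82,"hy":4,"jb":7,"je":11,"kuu":86,"sxx":0,"zty":58}
After op 15 (add /kuu 26): {"a":77,"e":82,"hy":4,"jb":7,"je":11,"kuu":26,"sxx":0,"zty":58}
After op 16 (replace /jb 67): {"a":77,"e":82,"hy":4,"jb":67,"je":11,"kuu":26,"sxx":0,"zty":58}
After op 17 (add /p 6): {"a":77,"e":82,"hy":4,"jb":67,"je":11,"kuu":26,"p":6,"sxx":0,"zty":58}
After op 18 (replace /jb 39): {"a":77,"e":82,"hy":4,"jb":39,"je":11,"kuu":26,"p":6,"sxx":0,"zty":58}
After op 19 (replace /a 65): {"a":65,"e":82,"hy":4,"jb":39,"je":11,"kuu":26,"p":6,"sxx":0,"zty":58}
After op 20 (add /i 14): {"a":65,"e":82,"hy":4,"i":14,"jb":39,"je":11,"kuu":26,"p":6,"sxx":0,"zty":58}
After op 21 (remove /a): {"e":82,"hy":4,"i":14,"jb":39,"je":11,"kuu":26,"p":6,"sxx":0,"zty":58}
After op 22 (add /mt 34): {"e":82,"hy":4,"i":14,"jb":39,"je":11,"kuu":26,"mt":34,"p":6,"sxx":0,"zty":58}
After op 23 (replace /e 18): {"e":18,"hy":4,"i":14,"jb":39,"je":11,"kuu":26,"mt":34,"p":6,"sxx":0,"zty":58}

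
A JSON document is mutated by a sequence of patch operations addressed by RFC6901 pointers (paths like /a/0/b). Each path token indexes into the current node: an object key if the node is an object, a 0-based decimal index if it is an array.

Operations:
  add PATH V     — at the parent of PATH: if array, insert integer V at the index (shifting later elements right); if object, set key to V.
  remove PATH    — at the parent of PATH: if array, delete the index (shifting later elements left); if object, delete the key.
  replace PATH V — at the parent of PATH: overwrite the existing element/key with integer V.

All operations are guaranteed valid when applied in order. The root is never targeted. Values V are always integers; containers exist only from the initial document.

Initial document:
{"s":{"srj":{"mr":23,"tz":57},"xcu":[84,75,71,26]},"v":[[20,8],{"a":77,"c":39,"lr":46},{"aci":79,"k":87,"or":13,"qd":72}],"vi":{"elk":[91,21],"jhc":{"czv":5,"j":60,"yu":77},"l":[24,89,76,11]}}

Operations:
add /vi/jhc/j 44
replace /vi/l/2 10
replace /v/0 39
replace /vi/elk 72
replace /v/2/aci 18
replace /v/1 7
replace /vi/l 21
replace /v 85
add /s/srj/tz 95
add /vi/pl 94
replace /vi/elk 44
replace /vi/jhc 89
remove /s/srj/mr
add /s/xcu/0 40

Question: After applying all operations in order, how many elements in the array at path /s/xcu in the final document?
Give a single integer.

After op 1 (add /vi/jhc/j 44): {"s":{"srj":{"mr":23,"tz":57},"xcu":[84,75,71,26]},"v":[[20,8],{"a":77,"c":39,"lr":46},{"aci":79,"k":87,"or":13,"qd":72}],"vi":{"elk":[91,21],"jhc":{"czv":5,"j":44,"yu":77},"l":[24,89,76,11]}}
After op 2 (replace /vi/l/2 10): {"s":{"srj":{"mr":23,"tz":57},"xcu":[84,75,71,26]},"v":[[20,8],{"a":77,"c":39,"lr":46},{"aci":79,"k":87,"or":13,"qd":72}],"vi":{"elk":[91,21],"jhc":{"czv":5,"j":44,"yu":77},"l":[24,89,10,11]}}
After op 3 (replace /v/0 39): {"s":{"srj":{"mr":23,"tz":57},"xcu":[84,75,71,26]},"v":[39,{"a":77,"c":39,"lr":46},{"aci":79,"k":87,"or":13,"qd":72}],"vi":{"elk":[91,21],"jhc":{"czv":5,"j":44,"yu":77},"l":[24,89,10,11]}}
After op 4 (replace /vi/elk 72): {"s":{"srj":{"mr":23,"tz":57},"xcu":[84,75,71,26]},"v":[39,{"a":77,"c":39,"lr":46},{"aci":79,"k":87,"or":13,"qd":72}],"vi":{"elk":72,"jhc":{"czv":5,"j":44,"yu":77},"l":[24,89,10,11]}}
After op 5 (replace /v/2/aci 18): {"s":{"srj":{"mr":23,"tz":57},"xcu":[84,75,71,26]},"v":[39,{"a":77,"c":39,"lr":46},{"aci":18,"k":87,"or":13,"qd":72}],"vi":{"elk":72,"jhc":{"czv":5,"j":44,"yu":77},"l":[24,89,10,11]}}
After op 6 (replace /v/1 7): {"s":{"srj":{"mr":23,"tz":57},"xcu":[84,75,71,26]},"v":[39,7,{"aci":18,"k":87,"or":13,"qd":72}],"vi":{"elk":72,"jhc":{"czv":5,"j":44,"yu":77},"l":[24,89,10,11]}}
After op 7 (replace /vi/l 21): {"s":{"srj":{"mr":23,"tz":57},"xcu":[84,75,71,26]},"v":[39,7,{"aci":18,"k":87,"or":13,"qd":72}],"vi":{"elk":72,"jhc":{"czv":5,"j":44,"yu":77},"l":21}}
After op 8 (replace /v 85): {"s":{"srj":{"mr":23,"tz":57},"xcu":[84,75,71,26]},"v":85,"vi":{"elk":72,"jhc":{"czv":5,"j":44,"yu":77},"l":21}}
After op 9 (add /s/srj/tz 95): {"s":{"srj":{"mr":23,"tz":95},"xcu":[84,75,71,26]},"v":85,"vi":{"elk":72,"jhc":{"czv":5,"j":44,"yu":77},"l":21}}
After op 10 (add /vi/pl 94): {"s":{"srj":{"mr":23,"tz":95},"xcu":[84,75,71,26]},"v":85,"vi":{"elk":72,"jhc":{"czv":5,"j":44,"yu":77},"l":21,"pl":94}}
After op 11 (replace /vi/elk 44): {"s":{"srj":{"mr":23,"tz":95},"xcu":[84,75,71,26]},"v":85,"vi":{"elk":44,"jhc":{"czv":5,"j":44,"yu":77},"l":21,"pl":94}}
After op 12 (replace /vi/jhc 89): {"s":{"srj":{"mr":23,"tz":95},"xcu":[84,75,71,26]},"v":85,"vi":{"elk":44,"jhc":89,"l":21,"pl":94}}
After op 13 (remove /s/srj/mr): {"s":{"srj":{"tz":95},"xcu":[84,75,71,26]},"v":85,"vi":{"elk":44,"jhc":89,"l":21,"pl":94}}
After op 14 (add /s/xcu/0 40): {"s":{"srj":{"tz":95},"xcu":[40,84,75,71,26]},"v":85,"vi":{"elk":44,"jhc":89,"l":21,"pl":94}}
Size at path /s/xcu: 5

Answer: 5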